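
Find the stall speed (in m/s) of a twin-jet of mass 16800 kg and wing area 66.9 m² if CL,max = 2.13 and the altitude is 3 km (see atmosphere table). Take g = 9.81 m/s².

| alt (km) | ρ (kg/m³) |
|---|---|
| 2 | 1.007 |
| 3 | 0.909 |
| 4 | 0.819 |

V_stall = 50.4 m/s

At 3 km, from the table: ρ = 0.909 kg/m³.
At stall, lift equals weight: L = W = m·g = 16800 × 9.81 = 1.648×10^5 N.
V_stall = √(2W/(ρ·S·CL,max)) = √(2 × 1.648×10^5 / (0.909 × 66.9 × 2.13))
V_stall = √2545 = 50.4 m/s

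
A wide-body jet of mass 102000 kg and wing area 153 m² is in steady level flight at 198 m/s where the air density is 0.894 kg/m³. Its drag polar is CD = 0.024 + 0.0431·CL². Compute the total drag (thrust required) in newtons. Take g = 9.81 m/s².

Level flight ⇒ L = W = m·g = 102000 × 9.81 = 1.0006×10^6 N.
Dynamic pressure q = 0.5 × 0.894 × 198² = 17520 Pa.
CL = W/(q·S) = 1.0006×10^6 / (17520 × 153) = 0.3732.
CD = 0.024 + 0.0431 × 0.3732² = 0.03.
D = q·S·CD = 17520 × 153 × 0.03 = 80440 N

D = 80400 N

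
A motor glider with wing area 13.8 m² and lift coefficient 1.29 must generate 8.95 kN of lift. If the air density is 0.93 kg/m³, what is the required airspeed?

v = 32.9 m/s

L = ½ρv²S·CL ⇒ v = √(2L/(ρ·S·CL))
v = √(2 × 8950 / (0.93 × 13.8 × 1.29)) = √1081 = 32.9 m/s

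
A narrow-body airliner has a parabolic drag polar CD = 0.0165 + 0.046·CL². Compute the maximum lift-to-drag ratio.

(L/D)max = 18.1

For CD = CD0 + K·CL², (L/D)max occurs at CL* = √(CD0/K) and equals 1/(2√(K·CD0)).
(L/D)max = 1/(2√(0.046 × 0.0165)) = 1/(2 × 0.02755) = 18.1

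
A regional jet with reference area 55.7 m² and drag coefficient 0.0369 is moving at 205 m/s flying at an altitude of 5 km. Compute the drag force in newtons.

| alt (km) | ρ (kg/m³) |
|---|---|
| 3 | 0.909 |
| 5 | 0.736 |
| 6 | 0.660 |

At 5 km, from the table: ρ = 0.736 kg/m³.
D = ½ρv²S·CD = ½ × 0.736 × 205² × 55.7 × 0.0369 = 31800 N ≈ 31.8 kN

D = 31800 N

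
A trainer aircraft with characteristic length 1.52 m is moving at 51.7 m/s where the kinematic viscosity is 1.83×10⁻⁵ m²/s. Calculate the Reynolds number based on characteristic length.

Re = v·c/ν = 51.7 × 1.52 / (1.83×10⁻⁵) = 4.29×10^6

Re = 4.29×10^6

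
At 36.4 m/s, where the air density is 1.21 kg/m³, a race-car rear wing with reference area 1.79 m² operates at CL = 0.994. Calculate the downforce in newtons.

L = 1430 N

L = ½ρv²S·CL = ½ × 1.21 × 36.4² × 1.79 × 0.994 = 1430 N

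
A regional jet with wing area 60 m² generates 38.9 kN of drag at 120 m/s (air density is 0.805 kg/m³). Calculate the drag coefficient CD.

From D = ½ρv²S·CD, rearranging gives CD = 2D/(ρv²S).
CD = 2 × 38900 / (0.805 × 120² × 60) = 0.112

CD = 0.112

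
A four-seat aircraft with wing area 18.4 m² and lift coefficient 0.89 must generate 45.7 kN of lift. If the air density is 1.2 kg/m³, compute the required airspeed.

L = ½ρv²S·CL ⇒ v = √(2L/(ρ·S·CL))
v = √(2 × 45700 / (1.2 × 18.4 × 0.89)) = √4651 = 68.2 m/s

v = 68.2 m/s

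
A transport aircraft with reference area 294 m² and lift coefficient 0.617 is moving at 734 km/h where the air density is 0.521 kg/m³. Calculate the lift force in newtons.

Convert speed: v = 734 km/h ÷ 3.6 = 203.9 m/s.
Dynamic pressure q = ½ρv² = ½ × 0.521 × 203.9² = 10830 Pa.
L = q·S·CL = 10830 × 294 × 0.617 = 1.96×10^6 N ≈ 1960 kN

L = 1.96×10^6 N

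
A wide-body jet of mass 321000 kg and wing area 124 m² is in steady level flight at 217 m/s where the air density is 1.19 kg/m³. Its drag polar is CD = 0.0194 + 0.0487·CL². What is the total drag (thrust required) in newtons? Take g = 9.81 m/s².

Level flight ⇒ L = W = m·g = 321000 × 9.81 = 3.149×10^6 N.
q = ½ρv² = ½ × 1.19 × 217² = 28020 Pa.
Required CL = L/(qS) = 3.149×10^6/(28020·124) = 0.9064.
CD = 0.0194 + 0.0487 × 0.9064² = 0.05941.
D = q·S·CD = 28020 × 124 × 0.05941 = 2.064×10^5 N

D = 2.06×10^5 N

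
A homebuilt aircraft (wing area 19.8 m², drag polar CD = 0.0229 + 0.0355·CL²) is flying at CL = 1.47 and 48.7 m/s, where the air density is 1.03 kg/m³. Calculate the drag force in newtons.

CD = 0.0229 + 0.0355 × 1.47² = 0.09961
D = ½ρv²S·CD = ½ × 1.03 × 48.7² × 19.8 × 0.09961 = 2410 N

D = 2410 N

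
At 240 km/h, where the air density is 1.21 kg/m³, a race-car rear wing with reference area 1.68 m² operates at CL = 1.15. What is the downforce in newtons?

L = 5190 N

Convert speed: v = 240 km/h ÷ 3.6 = 66.67 m/s.
Dynamic pressure q = ½ρv² = ½ × 1.21 × 66.67² = 2689 Pa.
L = q·S·CL = 2689 × 1.68 × 1.15 = 5190 N ≈ 5.19 kN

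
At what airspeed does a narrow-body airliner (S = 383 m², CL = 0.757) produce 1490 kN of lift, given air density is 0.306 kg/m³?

v = 183 m/s

L = ½ρv²S·CL ⇒ v = √(2L/(ρ·S·CL))
v = √(2 × 1.49×10^6 / (0.306 × 383 × 0.757)) = √33590 = 183 m/s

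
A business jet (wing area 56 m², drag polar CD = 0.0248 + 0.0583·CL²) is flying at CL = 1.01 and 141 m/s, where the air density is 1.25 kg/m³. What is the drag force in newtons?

CD = 0.0248 + 0.0583 × 1.01² = 0.08427
D = ½ρv²S·CD = ½ × 1.25 × 141² × 56 × 0.08427 = 58600 N

D = 58600 N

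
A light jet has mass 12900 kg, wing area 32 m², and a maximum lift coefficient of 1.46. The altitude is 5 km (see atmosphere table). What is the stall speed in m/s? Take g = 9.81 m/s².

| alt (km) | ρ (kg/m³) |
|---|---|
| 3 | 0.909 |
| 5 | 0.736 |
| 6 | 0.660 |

V_stall = 85.8 m/s

At 5 km, from the table: ρ = 0.736 kg/m³.
At stall, lift equals weight: L = W = m·g = 12900 × 9.81 = 1.265×10^5 N.
V_stall = √(2W/(ρ·S·CL,max)) = √(2 × 1.265×10^5 / (0.736 × 32 × 1.46))
V_stall = √7361 = 85.8 m/s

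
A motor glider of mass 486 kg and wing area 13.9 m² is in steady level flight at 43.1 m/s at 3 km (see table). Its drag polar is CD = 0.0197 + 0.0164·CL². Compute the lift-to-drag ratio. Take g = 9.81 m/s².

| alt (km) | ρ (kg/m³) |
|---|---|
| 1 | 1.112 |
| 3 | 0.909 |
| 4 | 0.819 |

L/D = 18.1

At 3 km, from the table: ρ = 0.909 kg/m³.
Level flight ⇒ L = W = m·g = 486 × 9.81 = 4767.7 N.
q = ½ρv² = ½ × 0.909 × 43.1² = 844.3 Pa.
CL = W/(q·S) = 4767.7 / (844.3 × 13.9) = 0.4063.
CD = 0.0197 + 0.0164 × 0.4063² = 0.02241.
L/D = CL/CD = 0.4063 / 0.02241 = 18.1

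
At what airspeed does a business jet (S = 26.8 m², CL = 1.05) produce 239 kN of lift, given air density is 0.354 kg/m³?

L = ½ρv²S·CL ⇒ v = √(2L/(ρ·S·CL))
v = √(2 × 2.39×10^5 / (0.354 × 26.8 × 1.05)) = √47980 = 219 m/s

v = 219 m/s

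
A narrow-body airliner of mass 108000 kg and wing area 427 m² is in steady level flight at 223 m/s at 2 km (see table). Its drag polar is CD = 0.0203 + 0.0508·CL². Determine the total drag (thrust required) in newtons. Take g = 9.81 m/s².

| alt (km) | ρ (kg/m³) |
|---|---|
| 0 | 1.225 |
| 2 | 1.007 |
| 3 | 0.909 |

D = 2.22×10^5 N

At 2 km, from the table: ρ = 1.007 kg/m³.
Level flight ⇒ L = W = m·g = 108000 × 9.81 = 1.0595×10^6 N.
q = ½ρv² = ½ × 1.007 × 223² = 25040 Pa.
CL = W/(q·S) = 1.0595×10^6 / (25040 × 427) = 0.0991.
CD = 0.0203 + 0.0508 × 0.0991² = 0.0208.
D = q·S·CD = 25040 × 427 × 0.0208 = 2.224×10^5 N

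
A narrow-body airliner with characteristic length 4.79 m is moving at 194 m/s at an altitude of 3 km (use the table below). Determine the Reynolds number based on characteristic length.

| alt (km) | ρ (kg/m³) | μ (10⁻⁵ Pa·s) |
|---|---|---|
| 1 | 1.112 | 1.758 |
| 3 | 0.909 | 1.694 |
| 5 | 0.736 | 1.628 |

Re = 4.99×10^7

At 3 km, from the table: ρ = 0.909 kg/m³, μ = 1.694×10⁻⁵ Pa·s.
Re = ρ·v·c/μ = 0.909 × 194 × 4.79 / (1.694×10⁻⁵) = 4.99×10^7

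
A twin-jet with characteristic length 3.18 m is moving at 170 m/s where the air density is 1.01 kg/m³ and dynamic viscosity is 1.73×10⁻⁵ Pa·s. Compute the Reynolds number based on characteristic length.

Re = 3.16×10^7

Re = ρ·v·c/μ = 1.01 × 170 × 3.18 / (1.73×10⁻⁵) = 3.16×10^7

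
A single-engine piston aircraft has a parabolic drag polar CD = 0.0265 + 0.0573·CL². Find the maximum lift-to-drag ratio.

(L/D)max = 12.8

For CD = CD0 + K·CL², (L/D)max occurs at CL* = √(CD0/K) and equals 1/(2√(K·CD0)).
(L/D)max = 1/(2√(0.0573 × 0.0265)) = 1/(2 × 0.03897) = 12.8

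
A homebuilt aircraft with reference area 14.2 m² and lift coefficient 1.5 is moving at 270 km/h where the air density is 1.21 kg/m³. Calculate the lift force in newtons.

L = 72500 N

Convert speed: v = 270 km/h ÷ 3.6 = 75 m/s.
L = ½ρv²S·CL = ½ × 1.21 × 75² × 14.2 × 1.5 = 72500 N ≈ 72.5 kN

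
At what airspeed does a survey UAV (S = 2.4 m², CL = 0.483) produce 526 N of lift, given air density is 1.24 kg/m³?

v = 27.1 m/s

L = ½ρv²S·CL ⇒ v = √(2L/(ρ·S·CL))
v = √(2 × 526 / (1.24 × 2.4 × 0.483)) = √731.9 = 27.1 m/s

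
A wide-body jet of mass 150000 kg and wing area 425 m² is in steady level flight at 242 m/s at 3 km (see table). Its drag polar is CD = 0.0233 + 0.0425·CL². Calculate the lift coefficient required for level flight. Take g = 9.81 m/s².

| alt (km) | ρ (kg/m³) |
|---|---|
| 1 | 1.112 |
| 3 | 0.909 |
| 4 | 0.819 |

CL = 0.13

At 3 km, from the table: ρ = 0.909 kg/m³.
Level flight ⇒ L = W = m·g = 150000 × 9.81 = 1.4715×10^6 N.
Dynamic pressure q = 0.5 × 0.909 × 242² = 26620 Pa.
CL = W/(q·S) = 1.4715×10^6 / (26620 × 425) = 0.1301.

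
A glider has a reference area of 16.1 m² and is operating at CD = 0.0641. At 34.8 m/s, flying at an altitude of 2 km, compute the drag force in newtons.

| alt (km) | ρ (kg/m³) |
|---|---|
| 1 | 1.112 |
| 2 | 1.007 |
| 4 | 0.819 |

D = 629 N

At 2 km, from the table: ρ = 1.007 kg/m³.
Dynamic pressure q = ½ρv² = ½ × 1.007 × 34.8² = 609.8 Pa.
D = q·S·CD = 609.8 × 16.1 × 0.0641 = 629 N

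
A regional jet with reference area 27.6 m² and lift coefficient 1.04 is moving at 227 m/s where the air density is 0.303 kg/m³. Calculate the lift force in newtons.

L = 2.24×10^5 N

Dynamic pressure q = ½ρv² = ½ × 0.303 × 227² = 7807 Pa.
L = q·S·CL = 7807 × 27.6 × 1.04 = 2.24×10^5 N ≈ 224 kN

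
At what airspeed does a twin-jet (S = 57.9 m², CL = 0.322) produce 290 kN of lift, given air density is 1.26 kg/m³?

v = 157 m/s

L = ½ρv²S·CL ⇒ v = √(2L/(ρ·S·CL))
v = √(2 × 2.9×10^5 / (1.26 × 57.9 × 0.322)) = √24690 = 157 m/s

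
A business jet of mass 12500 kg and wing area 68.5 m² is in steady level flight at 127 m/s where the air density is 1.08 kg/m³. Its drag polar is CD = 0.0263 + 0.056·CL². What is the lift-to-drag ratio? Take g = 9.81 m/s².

L/D = 7.17

In steady level flight, lift balances weight: W = mg = 12500 × 9.81 = 1.2262×10^5 N.
q = ½ρv² = ½ × 1.08 × 127² = 8710 Pa.
CL = W/(q·S) = 1.2262×10^5 / (8710 × 68.5) = 0.2055.
CD = 0.0263 + 0.056 × 0.2055² = 0.02867.
L/D = CL/CD = 0.2055 / 0.02867 = 7.17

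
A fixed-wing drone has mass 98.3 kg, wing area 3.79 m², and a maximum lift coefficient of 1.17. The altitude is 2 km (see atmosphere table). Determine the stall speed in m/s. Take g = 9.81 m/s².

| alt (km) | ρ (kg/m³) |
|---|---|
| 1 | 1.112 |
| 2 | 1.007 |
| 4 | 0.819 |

V_stall = 20.8 m/s

At 2 km, from the table: ρ = 1.007 kg/m³.
Stall occurs when L = W at CL,max. W = mg = 98.3 × 9.81 = 964.3 N.
From L = ½ρV²S·CL,max = W: V_stall = √(2W/(ρSCL,max)) = √(2·964.3/(1.007·3.79·1.17))
V_stall = √431.9 = 20.8 m/s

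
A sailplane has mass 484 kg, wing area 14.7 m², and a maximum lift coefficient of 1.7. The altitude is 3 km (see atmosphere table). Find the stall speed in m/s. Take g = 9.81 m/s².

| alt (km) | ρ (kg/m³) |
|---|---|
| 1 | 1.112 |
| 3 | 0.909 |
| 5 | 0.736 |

At 3 km, from the table: ρ = 0.909 kg/m³.
Stall occurs when L = W at CL,max. W = mg = 484 × 9.81 = 4748 N.
From L = ½ρV²S·CL,max = W: V_stall = √(2W/(ρSCL,max)) = √(2·4748/(0.909·14.7·1.7))
V_stall = √418 = 20.4 m/s

V_stall = 20.4 m/s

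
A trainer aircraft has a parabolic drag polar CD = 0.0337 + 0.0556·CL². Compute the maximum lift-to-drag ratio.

For CD = CD0 + K·CL², (L/D)max occurs at CL* = √(CD0/K) and equals 1/(2√(K·CD0)).
(L/D)max = 1/(2√(0.0556 × 0.0337)) = 1/(2 × 0.04329) = 11.6

(L/D)max = 11.6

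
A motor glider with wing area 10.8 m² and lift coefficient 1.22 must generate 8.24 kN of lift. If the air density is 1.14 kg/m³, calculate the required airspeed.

v = 33.1 m/s

L = ½ρv²S·CL ⇒ v = √(2L/(ρ·S·CL))
v = √(2 × 8240 / (1.14 × 10.8 × 1.22)) = √1097 = 33.1 m/s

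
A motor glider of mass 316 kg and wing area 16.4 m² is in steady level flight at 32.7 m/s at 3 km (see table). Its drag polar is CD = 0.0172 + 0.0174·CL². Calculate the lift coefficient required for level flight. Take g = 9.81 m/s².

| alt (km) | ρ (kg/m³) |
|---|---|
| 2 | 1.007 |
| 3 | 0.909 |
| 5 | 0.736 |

At 3 km, from the table: ρ = 0.909 kg/m³.
Level flight ⇒ L = W = m·g = 316 × 9.81 = 3100 N.
q = ½ρv² = ½ × 0.909 × 32.7² = 486 Pa.
CL = W/(q·S) = 3100 / (486 × 16.4) = 0.3889.

CL = 0.389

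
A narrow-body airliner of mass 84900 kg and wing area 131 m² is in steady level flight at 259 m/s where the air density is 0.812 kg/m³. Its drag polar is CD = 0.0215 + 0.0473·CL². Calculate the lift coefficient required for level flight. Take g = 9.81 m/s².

CL = 0.233

Weight W = mg = 84900 × 9.81 = 8.3287×10^5 N; in level flight L = W.
q = ½ρv² = ½ × 0.812 × 259² = 27230 Pa.
CL = 2W/(ρv²S) = 2×8.3287×10^5/(0.812×259²×131) = 0.2334.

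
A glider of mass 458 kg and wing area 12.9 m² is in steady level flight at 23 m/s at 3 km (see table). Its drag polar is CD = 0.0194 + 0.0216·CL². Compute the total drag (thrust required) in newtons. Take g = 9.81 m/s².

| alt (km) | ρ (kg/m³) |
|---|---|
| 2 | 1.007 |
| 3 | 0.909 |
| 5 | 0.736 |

At 3 km, from the table: ρ = 0.909 kg/m³.
In steady level flight, lift balances weight: W = mg = 458 × 9.81 = 4493 N.
Dynamic pressure q = 0.5 × 0.909 × 23² = 240.4 Pa.
CL = 2W/(ρv²S) = 2×4493/(0.909×23²×12.9) = 1.449.
CD = 0.0194 + 0.0216 × 1.449² = 0.06473.
D = q·S·CD = 240.4 × 12.9 × 0.06473 = 200.8 N

D = 201 N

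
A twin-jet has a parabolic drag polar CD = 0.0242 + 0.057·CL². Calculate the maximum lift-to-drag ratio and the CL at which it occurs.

For CD = CD0 + K·CL², (L/D)max occurs at CL* = √(CD0/K) and equals 1/(2√(K·CD0)).
(L/D)max = 1/(2√(0.057 × 0.0242)) = 1/(2 × 0.03714) = 13.5
CL* = √(0.0242/0.057) = 0.652

(L/D)max = 13.5, at CL = 0.652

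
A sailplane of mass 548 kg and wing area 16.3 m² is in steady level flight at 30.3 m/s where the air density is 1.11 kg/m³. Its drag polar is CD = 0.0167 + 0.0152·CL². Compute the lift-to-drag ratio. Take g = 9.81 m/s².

In steady level flight, lift balances weight: W = mg = 548 × 9.81 = 5375.9 N.
Dynamic pressure q = 0.5 × 1.11 × 30.3² = 509.5 Pa.
Required CL = L/(qS) = 5375.9/(509.5·16.3) = 0.6473.
CD = 0.0167 + 0.0152 × 0.6473² = 0.02307.
L/D = CL/CD = 0.6473 / 0.02307 = 28.1

L/D = 28.1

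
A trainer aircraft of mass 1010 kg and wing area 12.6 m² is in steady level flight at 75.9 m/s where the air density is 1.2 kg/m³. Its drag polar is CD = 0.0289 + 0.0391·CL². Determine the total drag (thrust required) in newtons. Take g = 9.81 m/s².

D = 1350 N

Level flight ⇒ L = W = m·g = 1010 × 9.81 = 9908.1 N.
q = ½ρv² = ½ × 1.2 × 75.9² = 3456 Pa.
CL = 2W/(ρv²S) = 2×9908.1/(1.2×75.9²×12.6) = 0.2275.
CD = 0.0289 + 0.0391 × 0.2275² = 0.03092.
D = q·S·CD = 3456 × 12.6 × 0.03092 = 1347 N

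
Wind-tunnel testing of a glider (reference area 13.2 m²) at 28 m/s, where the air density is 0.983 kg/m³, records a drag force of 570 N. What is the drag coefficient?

From D = ½ρv²S·CD, rearranging gives CD = 2D/(ρv²S).
CD = 2 × 570 / (0.983 × 28² × 13.2) = 0.112

CD = 0.112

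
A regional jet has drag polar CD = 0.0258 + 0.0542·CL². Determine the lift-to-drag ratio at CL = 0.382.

CD = 0.0258 + 0.0542 × 0.382² = 0.03371
L/D = CL/CD = 0.382 / 0.03371 = 11.3

L/D = 11.3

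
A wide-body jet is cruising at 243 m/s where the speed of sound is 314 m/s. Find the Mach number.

M = v/a = 243 / 314 = 0.774

M = 0.774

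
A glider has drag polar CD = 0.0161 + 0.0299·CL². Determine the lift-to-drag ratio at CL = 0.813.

CD = 0.0161 + 0.0299 × 0.813² = 0.03586
L/D = CL/CD = 0.813 / 0.03586 = 22.7

L/D = 22.7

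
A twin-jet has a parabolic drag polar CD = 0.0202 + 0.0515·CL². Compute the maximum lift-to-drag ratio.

(L/D)max = 15.5

For CD = CD0 + K·CL², (L/D)max occurs at CL* = √(CD0/K) and equals 1/(2√(K·CD0)).
(L/D)max = 1/(2√(0.0515 × 0.0202)) = 1/(2 × 0.03225) = 15.5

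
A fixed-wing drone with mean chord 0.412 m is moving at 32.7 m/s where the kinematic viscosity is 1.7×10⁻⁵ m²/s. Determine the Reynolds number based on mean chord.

Re = v·c/ν = 32.7 × 0.412 / (1.7×10⁻⁵) = 7.92×10^5

Re = 7.92×10^5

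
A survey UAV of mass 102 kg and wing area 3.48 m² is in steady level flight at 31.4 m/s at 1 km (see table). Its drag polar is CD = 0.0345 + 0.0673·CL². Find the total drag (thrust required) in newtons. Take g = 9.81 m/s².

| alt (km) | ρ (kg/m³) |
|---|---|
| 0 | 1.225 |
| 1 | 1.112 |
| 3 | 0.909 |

D = 101 N

At 1 km, from the table: ρ = 1.112 kg/m³.
Weight W = mg = 102 × 9.81 = 1000.6 N; in level flight L = W.
q = ½ρv² = ½ × 1.112 × 31.4² = 548.2 Pa.
CL = 2W/(ρv²S) = 2×1000.6/(1.112×31.4²×3.48) = 0.5245.
CD = 0.0345 + 0.0673 × 0.5245² = 0.05302.
D = q·S·CD = 548.2 × 3.48 × 0.05302 = 101.1 N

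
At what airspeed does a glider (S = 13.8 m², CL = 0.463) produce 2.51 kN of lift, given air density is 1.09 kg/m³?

L = ½ρv²S·CL ⇒ v = √(2L/(ρ·S·CL))
v = √(2 × 2510 / (1.09 × 13.8 × 0.463)) = √720.8 = 26.8 m/s

v = 26.8 m/s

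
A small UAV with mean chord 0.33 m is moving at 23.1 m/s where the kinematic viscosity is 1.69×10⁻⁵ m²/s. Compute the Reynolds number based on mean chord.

Re = 4.51×10^5

Re = v·c/ν = 23.1 × 0.33 / (1.69×10⁻⁵) = 4.51×10^5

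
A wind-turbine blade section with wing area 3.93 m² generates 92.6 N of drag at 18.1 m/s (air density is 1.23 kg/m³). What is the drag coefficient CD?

CD = 0.117

From D = ½ρv²S·CD, rearranging gives CD = 2D/(ρv²S).
CD = 2 × 92.6 / (1.23 × 18.1² × 3.93) = 0.117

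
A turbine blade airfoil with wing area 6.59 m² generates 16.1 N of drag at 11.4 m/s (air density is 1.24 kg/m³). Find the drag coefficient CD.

CD = 0.0303

From D = ½ρv²S·CD, rearranging gives CD = 2D/(ρv²S).
CD = 2 × 16.1 / (1.24 × 11.4² × 6.59) = 0.0303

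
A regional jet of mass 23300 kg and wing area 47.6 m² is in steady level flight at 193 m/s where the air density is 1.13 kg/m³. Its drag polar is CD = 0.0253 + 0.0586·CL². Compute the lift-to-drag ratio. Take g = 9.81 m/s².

L/D = 8.05

In steady level flight, lift balances weight: W = mg = 23300 × 9.81 = 2.2857×10^5 N.
q = ½ρv² = ½ × 1.13 × 193² = 21050 Pa.
CL = 2W/(ρv²S) = 2×2.2857×10^5/(1.13×193²×47.6) = 0.2282.
CD = 0.0253 + 0.0586 × 0.2282² = 0.02835.
L/D = CL/CD = 0.2282 / 0.02835 = 8.05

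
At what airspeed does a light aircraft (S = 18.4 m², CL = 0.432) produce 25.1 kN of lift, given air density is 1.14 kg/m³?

L = ½ρv²S·CL ⇒ v = √(2L/(ρ·S·CL))
v = √(2 × 25100 / (1.14 × 18.4 × 0.432)) = √5540 = 74.4 m/s

v = 74.4 m/s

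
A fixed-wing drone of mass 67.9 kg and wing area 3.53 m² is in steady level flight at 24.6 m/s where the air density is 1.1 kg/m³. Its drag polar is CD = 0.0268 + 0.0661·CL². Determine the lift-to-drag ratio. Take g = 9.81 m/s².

L/D = 11.8

Weight W = mg = 67.9 × 9.81 = 666.1 N; in level flight L = W.
q = ½ρv² = ½ × 1.1 × 24.6² = 332.8 Pa.
CL = W/(q·S) = 666.1 / (332.8 × 3.53) = 0.5669.
CD = 0.0268 + 0.0661 × 0.5669² = 0.04805.
L/D = CL/CD = 0.5669 / 0.04805 = 11.8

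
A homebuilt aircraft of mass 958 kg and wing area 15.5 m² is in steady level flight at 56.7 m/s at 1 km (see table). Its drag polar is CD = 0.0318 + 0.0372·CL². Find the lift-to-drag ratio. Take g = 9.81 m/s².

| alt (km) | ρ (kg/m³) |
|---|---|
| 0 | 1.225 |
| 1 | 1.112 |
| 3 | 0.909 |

L/D = 9.4

At 1 km, from the table: ρ = 1.112 kg/m³.
Weight W = mg = 958 × 9.81 = 9398 N; in level flight L = W.
Dynamic pressure q = 0.5 × 1.112 × 56.7² = 1787 Pa.
Required CL = L/(qS) = 9398/(1787·15.5) = 0.3392.
CD = 0.0318 + 0.0372 × 0.3392² = 0.03608.
L/D = CL/CD = 0.3392 / 0.03608 = 9.4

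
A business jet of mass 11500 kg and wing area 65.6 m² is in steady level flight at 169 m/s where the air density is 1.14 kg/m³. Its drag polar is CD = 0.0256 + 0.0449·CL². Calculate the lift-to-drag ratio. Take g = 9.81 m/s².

Weight W = mg = 11500 × 9.81 = 1.1282×10^5 N; in level flight L = W.
Dynamic pressure q = 0.5 × 1.14 × 169² = 16280 Pa.
CL = W/(q·S) = 1.1282×10^5 / (16280 × 65.6) = 0.1056.
CD = 0.0256 + 0.0449 × 0.1056² = 0.0261.
L/D = CL/CD = 0.1056 / 0.0261 = 4.05

L/D = 4.05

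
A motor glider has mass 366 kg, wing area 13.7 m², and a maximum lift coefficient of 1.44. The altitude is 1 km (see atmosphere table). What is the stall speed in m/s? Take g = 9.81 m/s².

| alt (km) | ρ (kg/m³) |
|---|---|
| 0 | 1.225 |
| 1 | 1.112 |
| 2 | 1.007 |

V_stall = 18.1 m/s

At 1 km, from the table: ρ = 1.112 kg/m³.
Weight W = mg = 366 × 9.81 = 3590 N.
V_stall = √(2W/(ρ·S·CL,max)) = √(2 × 3590 / (1.112 × 13.7 × 1.44))
V_stall = √327.3 = 18.1 m/s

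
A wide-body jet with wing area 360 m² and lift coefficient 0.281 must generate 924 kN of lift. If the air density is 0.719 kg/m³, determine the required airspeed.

v = 159 m/s

L = ½ρv²S·CL ⇒ v = √(2L/(ρ·S·CL))
v = √(2 × 9.24×10^5 / (0.719 × 360 × 0.281)) = √25410 = 159 m/s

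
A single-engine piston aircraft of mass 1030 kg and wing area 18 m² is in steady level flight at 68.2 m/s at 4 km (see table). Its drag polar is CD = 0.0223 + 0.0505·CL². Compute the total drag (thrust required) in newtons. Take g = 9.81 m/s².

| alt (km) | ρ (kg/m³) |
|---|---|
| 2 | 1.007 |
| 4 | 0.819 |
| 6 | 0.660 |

D = 915 N

At 4 km, from the table: ρ = 0.819 kg/m³.
Level flight ⇒ L = W = m·g = 1030 × 9.81 = 10104 N.
q = ½ρv² = ½ × 0.819 × 68.2² = 1905 Pa.
CL = 2W/(ρv²S) = 2×10104/(0.819×68.2²×18) = 0.2947.
CD = 0.0223 + 0.0505 × 0.2947² = 0.02669.
D = q·S·CD = 1905 × 18 × 0.02669 = 914.9 N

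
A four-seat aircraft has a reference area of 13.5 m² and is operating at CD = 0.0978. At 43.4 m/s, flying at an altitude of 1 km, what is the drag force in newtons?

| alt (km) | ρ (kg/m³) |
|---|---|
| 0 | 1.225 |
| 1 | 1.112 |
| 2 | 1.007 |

At 1 km, from the table: ρ = 1.112 kg/m³.
Dynamic pressure q = ½ρv² = ½ × 1.112 × 43.4² = 1047 Pa.
D = q·S·CD = 1047 × 13.5 × 0.0978 = 1380 N

D = 1380 N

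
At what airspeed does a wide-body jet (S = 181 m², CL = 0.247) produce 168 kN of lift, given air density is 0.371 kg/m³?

v = 142 m/s

L = ½ρv²S·CL ⇒ v = √(2L/(ρ·S·CL))
v = √(2 × 1.68×10^5 / (0.371 × 181 × 0.247)) = √20260 = 142 m/s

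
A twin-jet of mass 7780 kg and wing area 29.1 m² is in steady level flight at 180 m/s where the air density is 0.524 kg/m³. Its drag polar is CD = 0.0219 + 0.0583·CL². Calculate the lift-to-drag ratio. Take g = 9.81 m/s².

L/D = 11.2

Level flight ⇒ L = W = m·g = 7780 × 9.81 = 76322 N.
Dynamic pressure q = 0.5 × 0.524 × 180² = 8489 Pa.
CL = W/(q·S) = 76322 / (8489 × 29.1) = 0.309.
CD = 0.0219 + 0.0583 × 0.309² = 0.02747.
L/D = CL/CD = 0.309 / 0.02747 = 11.2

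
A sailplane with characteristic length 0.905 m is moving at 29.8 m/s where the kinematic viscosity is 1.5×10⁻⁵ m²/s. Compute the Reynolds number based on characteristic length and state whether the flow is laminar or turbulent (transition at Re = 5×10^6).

Re = 1.8×10^6 (laminar)

Re = v·c/ν = 29.8 × 0.905 / (1.5×10⁻⁵) = 1.8×10^6
Since 1.8×10^6 < 5×10^6, the flow is laminar.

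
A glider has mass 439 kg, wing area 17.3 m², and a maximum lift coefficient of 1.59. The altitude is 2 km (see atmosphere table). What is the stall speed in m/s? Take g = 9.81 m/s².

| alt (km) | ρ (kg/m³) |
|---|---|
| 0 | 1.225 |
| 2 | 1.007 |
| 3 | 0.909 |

V_stall = 17.6 m/s

At 2 km, from the table: ρ = 1.007 kg/m³.
Stall occurs when L = W at CL,max. W = mg = 439 × 9.81 = 4307 N.
From L = ½ρV²S·CL,max = W: V_stall = √(2W/(ρSCL,max)) = √(2·4307/(1.007·17.3·1.59))
V_stall = √311 = 17.6 m/s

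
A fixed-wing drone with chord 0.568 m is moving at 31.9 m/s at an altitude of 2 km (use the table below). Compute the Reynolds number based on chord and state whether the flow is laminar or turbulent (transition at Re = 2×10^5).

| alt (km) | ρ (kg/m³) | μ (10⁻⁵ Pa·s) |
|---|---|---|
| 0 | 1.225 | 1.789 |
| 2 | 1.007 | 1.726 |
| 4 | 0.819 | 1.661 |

At 2 km, from the table: ρ = 1.007 kg/m³, μ = 1.726×10⁻⁵ Pa·s.
Re = ρ·v·c/μ = 1.007 × 31.9 × 0.568 / (1.726×10⁻⁵) = 1.06×10^6
Since 1.06×10^6 > 2×10^5, the flow is turbulent.

Re = 1.06×10^6 (turbulent)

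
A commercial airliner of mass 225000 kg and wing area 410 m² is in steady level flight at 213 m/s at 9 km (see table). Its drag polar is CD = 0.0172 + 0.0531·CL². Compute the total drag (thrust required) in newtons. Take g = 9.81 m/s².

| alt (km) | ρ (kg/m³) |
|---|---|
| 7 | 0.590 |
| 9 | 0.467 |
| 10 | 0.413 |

D = 1.34×10^5 N

At 9 km, from the table: ρ = 0.467 kg/m³.
Weight W = mg = 225000 × 9.81 = 2.2072×10^6 N; in level flight L = W.
Dynamic pressure q = 0.5 × 0.467 × 213² = 10590 Pa.
CL = 2W/(ρv²S) = 2×2.2072×10^6/(0.467×213²×410) = 0.5082.
CD = 0.0172 + 0.0531 × 0.5082² = 0.03091.
D = q·S·CD = 10590 × 410 × 0.03091 = 1.343×10^5 N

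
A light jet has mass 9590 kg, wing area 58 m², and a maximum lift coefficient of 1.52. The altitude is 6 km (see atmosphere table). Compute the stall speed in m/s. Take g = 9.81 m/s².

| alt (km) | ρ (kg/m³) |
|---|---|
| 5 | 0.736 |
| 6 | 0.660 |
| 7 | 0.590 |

V_stall = 56.9 m/s

At 6 km, from the table: ρ = 0.660 kg/m³.
Weight W = mg = 9590 × 9.81 = 94080 N.
From L = ½ρV²S·CL,max = W: V_stall = √(2W/(ρSCL,max)) = √(2·94080/(0.66·58·1.52))
V_stall = √3234 = 56.9 m/s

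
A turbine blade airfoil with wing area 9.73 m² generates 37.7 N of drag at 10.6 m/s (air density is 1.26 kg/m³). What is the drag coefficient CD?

From D = ½ρv²S·CD, rearranging gives CD = 2D/(ρv²S).
CD = 2 × 37.7 / (1.26 × 10.6² × 9.73) = 0.0547

CD = 0.0547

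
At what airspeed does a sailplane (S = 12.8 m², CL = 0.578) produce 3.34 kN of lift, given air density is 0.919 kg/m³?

L = ½ρv²S·CL ⇒ v = √(2L/(ρ·S·CL))
v = √(2 × 3340 / (0.919 × 12.8 × 0.578)) = √982.5 = 31.3 m/s

v = 31.3 m/s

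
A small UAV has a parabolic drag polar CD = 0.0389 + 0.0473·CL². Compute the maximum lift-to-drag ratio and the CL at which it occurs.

(L/D)max = 11.7, at CL = 0.907

For CD = CD0 + K·CL², (L/D)max occurs at CL* = √(CD0/K) and equals 1/(2√(K·CD0)).
(L/D)max = 1/(2√(0.0473 × 0.0389)) = 1/(2 × 0.04289) = 11.7
CL* = √(0.0389/0.0473) = 0.907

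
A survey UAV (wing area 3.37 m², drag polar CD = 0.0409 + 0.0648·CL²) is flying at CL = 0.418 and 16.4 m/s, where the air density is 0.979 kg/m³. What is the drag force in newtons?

CD = 0.0409 + 0.0648 × 0.418² = 0.05222
D = ½ρv²S·CD = ½ × 0.979 × 16.4² × 3.37 × 0.05222 = 23.2 N

D = 23.2 N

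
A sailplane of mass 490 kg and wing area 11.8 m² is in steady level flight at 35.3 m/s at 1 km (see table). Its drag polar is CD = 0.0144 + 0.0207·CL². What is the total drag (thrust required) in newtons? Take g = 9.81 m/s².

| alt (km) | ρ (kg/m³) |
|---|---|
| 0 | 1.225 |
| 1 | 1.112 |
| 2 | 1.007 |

D = 176 N

At 1 km, from the table: ρ = 1.112 kg/m³.
Level flight ⇒ L = W = m·g = 490 × 9.81 = 4806.9 N.
q = ½ρv² = ½ × 1.112 × 35.3² = 692.8 Pa.
CL = 2W/(ρv²S) = 2×4806.9/(1.112×35.3²×11.8) = 0.588.
CD = 0.0144 + 0.0207 × 0.588² = 0.02156.
D = q·S·CD = 692.8 × 11.8 × 0.02156 = 176.2 N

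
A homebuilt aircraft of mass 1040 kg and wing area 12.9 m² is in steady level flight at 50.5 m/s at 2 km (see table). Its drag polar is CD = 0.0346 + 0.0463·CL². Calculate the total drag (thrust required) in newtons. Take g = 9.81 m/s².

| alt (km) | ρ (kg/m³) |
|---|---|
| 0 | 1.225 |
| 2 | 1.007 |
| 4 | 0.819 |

At 2 km, from the table: ρ = 1.007 kg/m³.
In steady level flight, lift balances weight: W = mg = 1040 × 9.81 = 10202 N.
q = ½ρv² = ½ × 1.007 × 50.5² = 1284 Pa.
CL = 2W/(ρv²S) = 2×10202/(1.007×50.5²×12.9) = 0.6159.
CD = 0.0346 + 0.0463 × 0.6159² = 0.05216.
D = q·S·CD = 1284 × 12.9 × 0.05216 = 864.1 N

D = 864 N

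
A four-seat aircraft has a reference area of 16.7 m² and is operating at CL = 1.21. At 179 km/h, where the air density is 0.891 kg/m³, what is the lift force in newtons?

Convert speed: v = 179 km/h ÷ 3.6 = 49.72 m/s.
Dynamic pressure q = ½ρv² = ½ × 0.891 × 49.72² = 1101 Pa.
L = q·S·CL = 1101 × 16.7 × 1.21 = 22300 N ≈ 22.3 kN

L = 22300 N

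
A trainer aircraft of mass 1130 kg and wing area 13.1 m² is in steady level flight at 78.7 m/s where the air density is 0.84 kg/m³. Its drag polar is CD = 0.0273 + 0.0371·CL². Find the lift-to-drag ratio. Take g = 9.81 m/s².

Weight W = mg = 1130 × 9.81 = 11085 N; in level flight L = W.
Dynamic pressure q = 0.5 × 0.84 × 78.7² = 2601 Pa.
CL = 2W/(ρv²S) = 2×11085/(0.84×78.7²×13.1) = 0.3253.
CD = 0.0273 + 0.0371 × 0.3253² = 0.03123.
L/D = CL/CD = 0.3253 / 0.03123 = 10.4

L/D = 10.4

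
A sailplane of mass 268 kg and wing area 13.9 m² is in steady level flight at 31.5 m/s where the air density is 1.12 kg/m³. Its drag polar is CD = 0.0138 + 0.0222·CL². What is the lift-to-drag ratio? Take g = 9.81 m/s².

In steady level flight, lift balances weight: W = mg = 268 × 9.81 = 2629.1 N.
q = ½ρv² = ½ × 1.12 × 31.5² = 555.7 Pa.
CL = W/(q·S) = 2629.1 / (555.7 × 13.9) = 0.3404.
CD = 0.0138 + 0.0222 × 0.3404² = 0.01637.
L/D = CL/CD = 0.3404 / 0.01637 = 20.8

L/D = 20.8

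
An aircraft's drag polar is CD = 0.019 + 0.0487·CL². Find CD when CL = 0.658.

CD = 0.019 + 0.0487 × 0.658² = 0.019 + 0.02109 = 0.0401

CD = 0.0401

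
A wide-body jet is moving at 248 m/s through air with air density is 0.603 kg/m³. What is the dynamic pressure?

q = ½ρv² = ½ × 0.603 × 248² = 18500 Pa

q = 18500 Pa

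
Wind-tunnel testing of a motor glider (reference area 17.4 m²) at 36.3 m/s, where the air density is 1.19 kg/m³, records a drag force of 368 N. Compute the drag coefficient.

From D = ½ρv²S·CD, rearranging gives CD = 2D/(ρv²S).
CD = 2 × 368 / (1.19 × 36.3² × 17.4) = 0.027

CD = 0.027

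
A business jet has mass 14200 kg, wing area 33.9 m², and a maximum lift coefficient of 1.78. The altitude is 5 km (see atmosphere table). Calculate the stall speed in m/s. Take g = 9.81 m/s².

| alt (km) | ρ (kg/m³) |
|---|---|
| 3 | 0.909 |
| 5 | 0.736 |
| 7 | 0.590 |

V_stall = 79.2 m/s

At 5 km, from the table: ρ = 0.736 kg/m³.
At stall, lift equals weight: L = W = m·g = 14200 × 9.81 = 1.393×10^5 N.
V_stall = √(2W/(ρ·S·CL,max)) = √(2 × 1.393×10^5 / (0.736 × 33.9 × 1.78))
V_stall = √6273 = 79.2 m/s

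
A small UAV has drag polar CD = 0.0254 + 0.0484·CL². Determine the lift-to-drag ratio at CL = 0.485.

L/D = 13.2

CD = 0.0254 + 0.0484 × 0.485² = 0.03678
L/D = CL/CD = 0.485 / 0.03678 = 13.2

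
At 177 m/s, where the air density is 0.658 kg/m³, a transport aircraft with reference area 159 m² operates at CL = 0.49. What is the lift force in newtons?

L = ½ρv²S·CL = ½ × 0.658 × 177² × 159 × 0.49 = 8.03×10^5 N ≈ 803 kN

L = 8.03×10^5 N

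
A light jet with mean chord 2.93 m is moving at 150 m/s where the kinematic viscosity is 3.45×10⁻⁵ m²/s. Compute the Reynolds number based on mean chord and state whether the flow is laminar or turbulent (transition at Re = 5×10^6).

Re = 1.27×10^7 (turbulent)

Re = v·c/ν = 150 × 2.93 / (3.45×10⁻⁵) = 1.27×10^7
Since 1.27×10^7 > 5×10^6, the flow is turbulent.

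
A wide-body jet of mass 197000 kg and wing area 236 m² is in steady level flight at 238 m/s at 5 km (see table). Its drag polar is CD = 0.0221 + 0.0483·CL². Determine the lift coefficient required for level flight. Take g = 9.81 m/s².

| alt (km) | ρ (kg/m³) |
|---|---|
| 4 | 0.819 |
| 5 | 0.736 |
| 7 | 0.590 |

CL = 0.393

At 5 km, from the table: ρ = 0.736 kg/m³.
Level flight ⇒ L = W = m·g = 197000 × 9.81 = 1.9326×10^6 N.
Dynamic pressure q = 0.5 × 0.736 × 238² = 20840 Pa.
CL = W/(q·S) = 1.9326×10^6 / (20840 × 236) = 0.3928.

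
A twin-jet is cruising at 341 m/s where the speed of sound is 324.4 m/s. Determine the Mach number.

M = v/a = 341 / 324.4 = 1.05

M = 1.05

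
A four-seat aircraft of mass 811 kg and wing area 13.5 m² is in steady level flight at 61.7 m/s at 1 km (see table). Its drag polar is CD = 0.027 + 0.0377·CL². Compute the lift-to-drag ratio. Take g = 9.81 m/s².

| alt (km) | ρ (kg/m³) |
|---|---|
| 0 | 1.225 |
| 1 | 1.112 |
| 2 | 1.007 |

L/D = 9.3

At 1 km, from the table: ρ = 1.112 kg/m³.
Weight W = mg = 811 × 9.81 = 7955.9 N; in level flight L = W.
q = ½ρv² = ½ × 1.112 × 61.7² = 2117 Pa.
CL = W/(q·S) = 7955.9 / (2117 × 13.5) = 0.2784.
CD = 0.027 + 0.0377 × 0.2784² = 0.02992.
L/D = CL/CD = 0.2784 / 0.02992 = 9.3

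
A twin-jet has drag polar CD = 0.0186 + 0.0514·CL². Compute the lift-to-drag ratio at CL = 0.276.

CD = 0.0186 + 0.0514 × 0.276² = 0.02252
L/D = CL/CD = 0.276 / 0.02252 = 12.3

L/D = 12.3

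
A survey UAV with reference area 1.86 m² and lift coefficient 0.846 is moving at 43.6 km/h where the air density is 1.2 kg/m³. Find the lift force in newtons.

Convert speed: v = 43.6 km/h ÷ 3.6 = 12.11 m/s.
Dynamic pressure q = ½ρv² = ½ × 1.2 × 12.11² = 88.01 Pa.
L = q·S·CL = 88.01 × 1.86 × 0.846 = 138 N

L = 138 N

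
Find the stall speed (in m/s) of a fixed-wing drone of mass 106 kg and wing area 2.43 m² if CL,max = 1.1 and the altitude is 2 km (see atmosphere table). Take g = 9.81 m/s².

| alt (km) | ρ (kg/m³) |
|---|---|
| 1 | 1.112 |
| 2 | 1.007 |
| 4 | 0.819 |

V_stall = 27.8 m/s

At 2 km, from the table: ρ = 1.007 kg/m³.
Weight W = mg = 106 × 9.81 = 1040 N.
V_stall = √(2W/(ρ·S·CL,max)) = √(2 × 1040 / (1.007 × 2.43 × 1.1))
V_stall = √772.6 = 27.8 m/s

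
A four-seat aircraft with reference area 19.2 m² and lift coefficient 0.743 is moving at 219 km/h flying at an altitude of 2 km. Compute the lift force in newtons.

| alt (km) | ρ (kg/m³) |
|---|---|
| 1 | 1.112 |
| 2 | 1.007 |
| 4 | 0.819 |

At 2 km, from the table: ρ = 1.007 kg/m³.
Convert speed: v = 219 km/h ÷ 3.6 = 60.83 m/s.
L = ½ρv²S·CL = ½ × 1.007 × 60.83² × 19.2 × 0.743 = 26600 N ≈ 26.6 kN

L = 26600 N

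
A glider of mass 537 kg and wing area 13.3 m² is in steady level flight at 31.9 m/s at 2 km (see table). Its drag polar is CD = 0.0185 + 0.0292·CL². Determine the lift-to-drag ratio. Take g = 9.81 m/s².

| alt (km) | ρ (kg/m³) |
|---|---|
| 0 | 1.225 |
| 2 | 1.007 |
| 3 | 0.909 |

L/D = 21.5

At 2 km, from the table: ρ = 1.007 kg/m³.
In steady level flight, lift balances weight: W = mg = 537 × 9.81 = 5268 N.
q = ½ρv² = ½ × 1.007 × 31.9² = 512.4 Pa.
CL = 2W/(ρv²S) = 2×5268/(1.007×31.9²×13.3) = 0.7731.
CD = 0.0185 + 0.0292 × 0.7731² = 0.03595.
L/D = CL/CD = 0.7731 / 0.03595 = 21.5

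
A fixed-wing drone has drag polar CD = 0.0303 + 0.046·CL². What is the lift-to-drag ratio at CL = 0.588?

L/D = 12.7

CD = 0.0303 + 0.046 × 0.588² = 0.0462
L/D = CL/CD = 0.588 / 0.0462 = 12.7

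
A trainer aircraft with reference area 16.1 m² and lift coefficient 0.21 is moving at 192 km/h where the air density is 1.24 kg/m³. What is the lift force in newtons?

Convert speed: v = 192 km/h ÷ 3.6 = 53.33 m/s.
L = ½ρv²S·CL = ½ × 1.24 × 53.33² × 16.1 × 0.21 = 5960 N ≈ 5.96 kN

L = 5960 N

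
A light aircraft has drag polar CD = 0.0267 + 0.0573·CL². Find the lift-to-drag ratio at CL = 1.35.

L/D = 10.3

CD = 0.0267 + 0.0573 × 1.35² = 0.1311
L/D = CL/CD = 1.35 / 0.1311 = 10.3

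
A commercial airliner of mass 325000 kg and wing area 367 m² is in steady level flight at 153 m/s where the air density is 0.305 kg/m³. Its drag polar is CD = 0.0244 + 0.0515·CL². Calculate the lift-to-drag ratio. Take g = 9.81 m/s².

In steady level flight, lift balances weight: W = mg = 325000 × 9.81 = 3.1882×10^6 N.
q = ½ρv² = ½ × 0.305 × 153² = 3570 Pa.
Required CL = L/(qS) = 3.1882×10^6/(3570·367) = 2.434.
CD = 0.0244 + 0.0515 × 2.434² = 0.3294.
L/D = CL/CD = 2.434 / 0.3294 = 7.39

L/D = 7.39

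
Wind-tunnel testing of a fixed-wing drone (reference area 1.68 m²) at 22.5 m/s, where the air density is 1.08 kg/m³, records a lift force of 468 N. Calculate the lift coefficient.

CL = 1.02

From L = ½ρv²S·CL, rearranging gives CL = 2L/(ρv²S).
CL = 2 × 468 / (1.08 × 22.5² × 1.68) = 1.02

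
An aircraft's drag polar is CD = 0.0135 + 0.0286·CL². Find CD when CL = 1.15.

CD = 0.0135 + 0.0286 × 1.15² = 0.0135 + 0.03782 = 0.0513

CD = 0.0513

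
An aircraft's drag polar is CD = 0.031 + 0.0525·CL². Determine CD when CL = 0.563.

CD = 0.031 + 0.0525 × 0.563² = 0.031 + 0.01664 = 0.0476

CD = 0.0476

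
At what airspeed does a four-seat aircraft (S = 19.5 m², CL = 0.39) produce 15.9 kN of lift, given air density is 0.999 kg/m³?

L = ½ρv²S·CL ⇒ v = √(2L/(ρ·S·CL))
v = √(2 × 15900 / (0.999 × 19.5 × 0.39)) = √4186 = 64.7 m/s

v = 64.7 m/s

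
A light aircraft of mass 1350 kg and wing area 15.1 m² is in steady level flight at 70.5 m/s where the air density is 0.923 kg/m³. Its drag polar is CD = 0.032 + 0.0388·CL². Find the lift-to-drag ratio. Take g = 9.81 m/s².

In steady level flight, lift balances weight: W = mg = 1350 × 9.81 = 13244 N.
Dynamic pressure q = 0.5 × 0.923 × 70.5² = 2294 Pa.
CL = W/(q·S) = 13244 / (2294 × 15.1) = 0.3824.
CD = 0.032 + 0.0388 × 0.3824² = 0.03767.
L/D = CL/CD = 0.3824 / 0.03767 = 10.1

L/D = 10.1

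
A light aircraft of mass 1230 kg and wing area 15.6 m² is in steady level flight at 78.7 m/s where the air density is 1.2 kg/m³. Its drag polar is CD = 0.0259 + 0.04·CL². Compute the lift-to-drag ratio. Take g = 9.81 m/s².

L/D = 7.53

In steady level flight, lift balances weight: W = mg = 1230 × 9.81 = 12066 N.
q = ½ρv² = ½ × 1.2 × 78.7² = 3716 Pa.
CL = W/(q·S) = 12066 / (3716 × 15.6) = 0.2081.
CD = 0.0259 + 0.04 × 0.2081² = 0.02763.
L/D = CL/CD = 0.2081 / 0.02763 = 7.53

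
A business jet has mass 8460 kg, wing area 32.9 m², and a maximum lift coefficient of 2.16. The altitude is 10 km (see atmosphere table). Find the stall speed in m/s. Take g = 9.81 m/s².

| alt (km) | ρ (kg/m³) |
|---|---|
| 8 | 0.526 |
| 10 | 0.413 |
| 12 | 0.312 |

V_stall = 75.2 m/s

At 10 km, from the table: ρ = 0.413 kg/m³.
Stall occurs when L = W at CL,max. W = mg = 8460 × 9.81 = 82990 N.
From L = ½ρV²S·CL,max = W: V_stall = √(2W/(ρSCL,max)) = √(2·82990/(0.413·32.9·2.16))
V_stall = √5655 = 75.2 m/s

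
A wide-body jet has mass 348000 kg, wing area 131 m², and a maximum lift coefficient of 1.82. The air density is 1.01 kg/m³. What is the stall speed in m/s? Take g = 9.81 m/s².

Weight W = mg = 348000 × 9.81 = 3.414×10^6 N.
From L = ½ρV²S·CL,max = W: V_stall = √(2W/(ρSCL,max)) = √(2·3.414×10^6/(1.01·131·1.82))
V_stall = √28350 = 168 m/s

V_stall = 168 m/s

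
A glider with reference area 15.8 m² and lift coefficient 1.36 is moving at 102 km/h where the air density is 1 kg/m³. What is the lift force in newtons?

L = 8630 N

Convert speed: v = 102 km/h ÷ 3.6 = 28.33 m/s.
L = ½ρv²S·CL = ½ × 1 × 28.33² × 15.8 × 1.36 = 8630 N ≈ 8.63 kN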